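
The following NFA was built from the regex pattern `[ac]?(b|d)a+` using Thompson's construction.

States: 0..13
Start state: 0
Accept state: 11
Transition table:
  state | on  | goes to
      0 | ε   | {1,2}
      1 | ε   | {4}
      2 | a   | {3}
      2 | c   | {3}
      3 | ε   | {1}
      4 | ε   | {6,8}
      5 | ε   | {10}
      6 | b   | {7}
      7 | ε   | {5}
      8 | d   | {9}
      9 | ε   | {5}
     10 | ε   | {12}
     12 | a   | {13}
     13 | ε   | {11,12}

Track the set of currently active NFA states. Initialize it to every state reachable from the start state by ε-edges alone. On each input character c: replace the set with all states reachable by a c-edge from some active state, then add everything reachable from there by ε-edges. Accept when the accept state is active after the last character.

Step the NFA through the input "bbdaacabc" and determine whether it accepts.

Answer: REJECT

Steps:
S₀ = ε-closure({0}) = {0,1,2,4,6,8}
'b' @ 1: {5,7,10,12}
'b' @ 2: {}  — no active states
rest 'daacabc' ignored (set empty)
end set {} — state 11 not in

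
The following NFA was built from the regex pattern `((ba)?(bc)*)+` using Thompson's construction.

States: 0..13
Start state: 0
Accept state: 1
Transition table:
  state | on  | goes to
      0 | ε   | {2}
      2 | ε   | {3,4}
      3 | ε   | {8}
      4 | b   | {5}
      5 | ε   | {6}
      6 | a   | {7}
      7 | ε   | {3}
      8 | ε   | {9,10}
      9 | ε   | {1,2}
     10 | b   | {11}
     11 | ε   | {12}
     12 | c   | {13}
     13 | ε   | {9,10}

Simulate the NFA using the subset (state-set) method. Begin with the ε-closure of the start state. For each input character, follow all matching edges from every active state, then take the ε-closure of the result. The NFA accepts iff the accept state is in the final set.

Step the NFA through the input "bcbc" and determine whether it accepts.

initial (ε-close {0}): {0,1,2,3,4,8,9,10}
'b' @ 1: {5,6,11,12}
'c' @ 2: {1,2,3,4,8,9,10,13}  ✓accept
'b' @ 3: {5,6,11,12}
'c' @ 4: {1,2,3,4,8,9,10,13}  ✓accept
after full input: {1,2,3,4,8,9,10,13}  (accept=1 in)

Answer: ACCEPT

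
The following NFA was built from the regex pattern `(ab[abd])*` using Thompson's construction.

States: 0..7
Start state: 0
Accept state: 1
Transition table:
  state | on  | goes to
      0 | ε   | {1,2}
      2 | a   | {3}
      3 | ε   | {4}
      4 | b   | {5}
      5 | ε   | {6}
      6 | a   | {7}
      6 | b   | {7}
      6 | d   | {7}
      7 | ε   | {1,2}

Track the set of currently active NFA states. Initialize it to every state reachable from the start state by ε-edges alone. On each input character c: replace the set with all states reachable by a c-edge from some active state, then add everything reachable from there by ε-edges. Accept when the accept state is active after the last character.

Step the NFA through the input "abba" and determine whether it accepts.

initial (ε-close {0}): {0,1,2}
'a' @ 1: {3,4}
'b' @ 2: {5,6}
'b' @ 3: {1,2,7}  [accepting]
'a' @ 4: {3,4}
final: {3,4}; accept 1 not in set

Answer: REJECT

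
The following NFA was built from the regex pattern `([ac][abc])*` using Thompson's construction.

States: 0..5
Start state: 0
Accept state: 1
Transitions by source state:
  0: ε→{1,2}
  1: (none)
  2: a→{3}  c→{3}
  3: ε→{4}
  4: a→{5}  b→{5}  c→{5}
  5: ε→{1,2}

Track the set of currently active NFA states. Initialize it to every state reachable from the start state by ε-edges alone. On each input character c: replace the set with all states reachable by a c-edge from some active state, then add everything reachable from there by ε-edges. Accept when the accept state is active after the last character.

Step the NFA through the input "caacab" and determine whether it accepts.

start: ε-closure({0}) = {0,1,2}
'c' @ 1: {3,4}
'a' @ 2: {1,2,5}  (accept∈set)
'a' @ 3: {3,4}
'c' @ 4: {1,2,5}  (accept∈set)
'a' @ 5: {3,4}
'b' @ 6: {1,2,5}  (accept∈set)
final: {1,2,5}; accept 1 in set

Answer: ACCEPT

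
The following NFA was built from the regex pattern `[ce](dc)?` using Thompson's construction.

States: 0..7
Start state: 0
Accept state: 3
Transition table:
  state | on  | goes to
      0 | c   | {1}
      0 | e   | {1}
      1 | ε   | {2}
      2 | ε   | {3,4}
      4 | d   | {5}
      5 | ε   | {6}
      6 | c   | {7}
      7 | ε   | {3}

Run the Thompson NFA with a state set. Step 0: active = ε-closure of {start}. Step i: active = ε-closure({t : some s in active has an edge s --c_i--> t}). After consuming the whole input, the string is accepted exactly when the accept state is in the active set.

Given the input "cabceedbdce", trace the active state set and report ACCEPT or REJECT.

initial (ε-close {0}): {0}
'c' @ 1: {1,2,3,4}  [accepting]
'a' @ 2: {}  — dead — no transitions
rest 'bceedbdce' ignored (set empty)
after full input: {}  (accept=3 not in)

Answer: REJECT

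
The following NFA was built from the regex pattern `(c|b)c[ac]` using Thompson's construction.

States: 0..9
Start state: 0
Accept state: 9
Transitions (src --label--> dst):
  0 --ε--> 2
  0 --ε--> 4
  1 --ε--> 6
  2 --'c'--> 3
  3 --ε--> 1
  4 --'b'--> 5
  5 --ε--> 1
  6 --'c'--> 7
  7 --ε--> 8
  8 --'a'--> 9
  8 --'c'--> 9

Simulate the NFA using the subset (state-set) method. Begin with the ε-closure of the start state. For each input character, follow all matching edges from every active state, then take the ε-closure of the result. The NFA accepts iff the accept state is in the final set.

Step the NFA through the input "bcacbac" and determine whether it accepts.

initial (ε-close {0}): {0,2,4}
'b' @ 1: {1,5,6}
'c' @ 2: {7,8}
'a' @ 3: {9}  (accept∈set)
'c' @ 4: {}  — no active states
rest 'bac' ignored (set empty)
after full input: {}  (accept=9 not in)

Answer: REJECT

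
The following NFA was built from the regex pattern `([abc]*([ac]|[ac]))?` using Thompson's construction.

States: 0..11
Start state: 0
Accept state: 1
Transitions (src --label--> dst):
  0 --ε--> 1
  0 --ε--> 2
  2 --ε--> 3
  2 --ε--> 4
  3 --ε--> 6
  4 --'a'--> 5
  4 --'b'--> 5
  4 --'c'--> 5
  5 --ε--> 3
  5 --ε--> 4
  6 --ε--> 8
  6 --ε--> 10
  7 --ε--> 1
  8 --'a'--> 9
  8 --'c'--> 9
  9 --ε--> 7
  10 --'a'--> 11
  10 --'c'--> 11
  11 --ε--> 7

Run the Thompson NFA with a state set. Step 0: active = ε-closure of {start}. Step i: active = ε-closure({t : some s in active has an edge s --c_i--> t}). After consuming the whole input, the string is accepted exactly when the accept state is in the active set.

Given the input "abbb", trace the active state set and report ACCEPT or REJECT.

initial (ε-close {0}): {0,1,2,3,4,6,8,10}
'a' @ 1: {1,3,4,5,6,7,8,9,10,11}  (accept∈set)
'b' @ 2: {3,4,5,6,8,10}
'b' @ 3: {3,4,5,6,8,10}
'b' @ 4: {3,4,5,6,8,10}
end set {3,4,5,6,8,10} — state 1 not in

Answer: REJECT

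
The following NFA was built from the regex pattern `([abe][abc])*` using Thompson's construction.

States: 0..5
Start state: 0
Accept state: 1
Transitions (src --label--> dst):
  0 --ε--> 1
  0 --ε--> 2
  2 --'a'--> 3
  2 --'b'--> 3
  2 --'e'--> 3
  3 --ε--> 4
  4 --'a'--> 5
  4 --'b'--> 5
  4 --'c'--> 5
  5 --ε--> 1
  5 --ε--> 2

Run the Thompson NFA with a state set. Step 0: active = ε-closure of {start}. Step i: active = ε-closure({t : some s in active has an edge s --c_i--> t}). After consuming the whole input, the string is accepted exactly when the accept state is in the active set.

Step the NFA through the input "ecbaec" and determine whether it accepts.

Answer: ACCEPT

Trace:
start: ε-closure({0}) = {0,1,2}
'e' @ 1: {3,4}
'c' @ 2: {1,2,5}  (accept∈set)
'b' @ 3: {3,4}
'a' @ 4: {1,2,5}  (accept∈set)
'e' @ 5: {3,4}
'c' @ 6: {1,2,5}  (accept∈set)
final: {1,2,5}; accept 1 in set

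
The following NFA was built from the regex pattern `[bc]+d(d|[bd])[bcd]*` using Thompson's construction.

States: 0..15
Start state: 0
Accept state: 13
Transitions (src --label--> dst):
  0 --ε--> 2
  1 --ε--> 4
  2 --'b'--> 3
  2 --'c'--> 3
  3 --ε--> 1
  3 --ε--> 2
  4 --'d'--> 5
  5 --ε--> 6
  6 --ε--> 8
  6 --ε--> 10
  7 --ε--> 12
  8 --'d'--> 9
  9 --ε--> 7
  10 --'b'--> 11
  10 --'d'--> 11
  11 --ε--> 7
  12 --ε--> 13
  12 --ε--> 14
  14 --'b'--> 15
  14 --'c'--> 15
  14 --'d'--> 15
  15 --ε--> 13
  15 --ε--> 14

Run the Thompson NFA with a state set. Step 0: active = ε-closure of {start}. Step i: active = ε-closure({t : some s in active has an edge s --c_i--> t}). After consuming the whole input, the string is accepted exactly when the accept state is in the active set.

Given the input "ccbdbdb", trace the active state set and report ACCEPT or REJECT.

Answer: ACCEPT

Derivation:
S₀ = ε-closure({0}) = {0,2}
'c' @ 1: {1,2,3,4}
'c' @ 2: {1,2,3,4}
'b' @ 3: {1,2,3,4}
'd' @ 4: {5,6,8,10}
'b' @ 5: {7,11,12,13,14}  (accept∈set)
'd' @ 6: {13,14,15}  (accept∈set)
'b' @ 7: {13,14,15}  (accept∈set)
after full input: {13,14,15}  (accept=13 in)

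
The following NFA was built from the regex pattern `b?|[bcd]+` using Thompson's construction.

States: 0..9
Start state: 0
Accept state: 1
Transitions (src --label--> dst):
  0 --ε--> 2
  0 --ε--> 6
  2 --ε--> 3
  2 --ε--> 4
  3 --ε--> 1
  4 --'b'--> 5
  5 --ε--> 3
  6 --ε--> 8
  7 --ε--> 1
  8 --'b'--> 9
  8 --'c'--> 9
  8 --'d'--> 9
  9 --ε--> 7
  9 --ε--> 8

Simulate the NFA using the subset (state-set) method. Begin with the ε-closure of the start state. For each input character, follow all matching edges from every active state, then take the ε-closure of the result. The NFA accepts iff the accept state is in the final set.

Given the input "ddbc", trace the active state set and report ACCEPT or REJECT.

Answer: ACCEPT

Steps:
initial (ε-close {0}): {0,1,2,3,4,6,8}
'd' @ 1: {1,7,8,9}  ✓accept
'd' @ 2: {1,7,8,9}  ✓accept
'b' @ 3: {1,7,8,9}  ✓accept
'c' @ 4: {1,7,8,9}  ✓accept
after full input: {1,7,8,9}  (accept=1 in)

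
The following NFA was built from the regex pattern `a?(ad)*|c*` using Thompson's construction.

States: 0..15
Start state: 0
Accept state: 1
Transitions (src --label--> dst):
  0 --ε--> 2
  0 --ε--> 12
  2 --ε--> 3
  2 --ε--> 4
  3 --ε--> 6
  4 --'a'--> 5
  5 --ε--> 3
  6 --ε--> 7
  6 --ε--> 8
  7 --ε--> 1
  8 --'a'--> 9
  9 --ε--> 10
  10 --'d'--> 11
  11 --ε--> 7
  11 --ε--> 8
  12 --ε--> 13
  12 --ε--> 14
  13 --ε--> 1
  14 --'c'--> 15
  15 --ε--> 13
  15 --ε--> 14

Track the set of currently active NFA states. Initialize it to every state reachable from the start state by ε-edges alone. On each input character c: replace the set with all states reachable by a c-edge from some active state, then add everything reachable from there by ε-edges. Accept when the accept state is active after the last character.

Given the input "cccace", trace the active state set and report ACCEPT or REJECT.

S₀ = ε-closure({0}) = {0,1,2,3,4,6,7,8,12,13,14}
'c' @ 1: {1,13,14,15}  ✓accept
'c' @ 2: {1,13,14,15}  ✓accept
'c' @ 3: {1,13,14,15}  ✓accept
'a' @ 4: {}  — dead — no transitions
rest 'ce' ignored (set empty)
end set {} — state 1 not in

Answer: REJECT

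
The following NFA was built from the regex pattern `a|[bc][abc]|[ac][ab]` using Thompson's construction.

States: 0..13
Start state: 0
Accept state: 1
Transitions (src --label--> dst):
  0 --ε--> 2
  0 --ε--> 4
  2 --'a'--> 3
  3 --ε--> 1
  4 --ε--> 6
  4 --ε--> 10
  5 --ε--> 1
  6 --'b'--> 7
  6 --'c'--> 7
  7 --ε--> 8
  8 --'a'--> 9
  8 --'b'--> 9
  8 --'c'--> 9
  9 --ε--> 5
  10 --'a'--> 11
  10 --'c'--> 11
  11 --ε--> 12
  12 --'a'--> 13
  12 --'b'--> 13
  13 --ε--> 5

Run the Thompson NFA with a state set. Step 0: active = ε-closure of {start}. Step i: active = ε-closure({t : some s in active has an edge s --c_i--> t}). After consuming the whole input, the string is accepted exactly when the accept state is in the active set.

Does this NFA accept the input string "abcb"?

initial (ε-close {0}): {0,2,4,6,10}
'a' @ 1: {1,3,11,12}  [accepting]
'b' @ 2: {1,5,13}  [accepting]
'c' @ 3: {}  — dead — no transitions
rest 'b' ignored (set empty)
end set {} — state 1 not in

Answer: REJECT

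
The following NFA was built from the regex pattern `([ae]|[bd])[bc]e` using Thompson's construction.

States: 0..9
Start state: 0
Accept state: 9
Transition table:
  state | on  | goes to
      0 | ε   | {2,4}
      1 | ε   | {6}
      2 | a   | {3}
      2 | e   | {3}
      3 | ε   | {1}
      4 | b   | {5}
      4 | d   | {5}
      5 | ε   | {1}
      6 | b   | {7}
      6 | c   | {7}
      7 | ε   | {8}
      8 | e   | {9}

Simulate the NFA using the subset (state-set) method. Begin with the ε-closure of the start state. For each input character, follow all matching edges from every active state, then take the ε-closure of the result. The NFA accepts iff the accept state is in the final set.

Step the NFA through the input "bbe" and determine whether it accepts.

Answer: ACCEPT

Derivation:
start: ε-closure({0}) = {0,2,4}
'b' @ 1: {1,5,6}
'b' @ 2: {7,8}
'e' @ 3: {9}  [accepting]
after full input: {9}  (accept=9 in)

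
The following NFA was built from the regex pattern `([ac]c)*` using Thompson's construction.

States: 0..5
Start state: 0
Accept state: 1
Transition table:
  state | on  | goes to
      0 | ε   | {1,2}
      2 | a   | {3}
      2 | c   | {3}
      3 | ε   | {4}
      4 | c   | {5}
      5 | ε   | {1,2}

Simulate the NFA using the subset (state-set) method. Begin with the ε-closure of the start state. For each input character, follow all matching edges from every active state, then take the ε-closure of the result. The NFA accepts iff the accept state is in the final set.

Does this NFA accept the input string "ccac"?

Answer: ACCEPT

Derivation:
initial (ε-close {0}): {0,1,2}
'c' @ 1: {3,4}
'c' @ 2: {1,2,5}  ✓accept
'a' @ 3: {3,4}
'c' @ 4: {1,2,5}  ✓accept
after full input: {1,2,5}  (accept=1 in)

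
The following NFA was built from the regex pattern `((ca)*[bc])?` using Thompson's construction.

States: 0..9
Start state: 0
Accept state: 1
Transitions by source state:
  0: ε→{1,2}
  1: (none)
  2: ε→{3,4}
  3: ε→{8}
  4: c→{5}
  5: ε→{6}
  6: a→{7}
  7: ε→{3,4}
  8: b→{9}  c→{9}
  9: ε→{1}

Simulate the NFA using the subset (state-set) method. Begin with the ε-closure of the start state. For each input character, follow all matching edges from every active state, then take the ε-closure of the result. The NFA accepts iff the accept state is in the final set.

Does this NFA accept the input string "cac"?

initial (ε-close {0}): {0,1,2,3,4,8}
'c' @ 1: {1,5,6,9}  [accepting]
'a' @ 2: {3,4,7,8}
'c' @ 3: {1,5,6,9}  [accepting]
end set {1,5,6,9} — state 1 in

Answer: ACCEPT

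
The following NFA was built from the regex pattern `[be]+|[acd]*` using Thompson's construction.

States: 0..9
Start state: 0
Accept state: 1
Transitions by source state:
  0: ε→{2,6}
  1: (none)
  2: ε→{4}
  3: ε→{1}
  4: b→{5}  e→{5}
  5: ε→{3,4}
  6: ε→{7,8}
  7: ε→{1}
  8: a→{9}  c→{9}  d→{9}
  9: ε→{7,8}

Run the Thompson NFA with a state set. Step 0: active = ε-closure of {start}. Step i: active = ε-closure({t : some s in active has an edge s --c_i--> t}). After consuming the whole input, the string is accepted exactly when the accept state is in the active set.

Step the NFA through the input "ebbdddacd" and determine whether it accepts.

Answer: REJECT

Steps:
S₀ = ε-closure({0}) = {0,1,2,4,6,7,8}
'e' @ 1: {1,3,4,5}  [accepting]
'b' @ 2: {1,3,4,5}  [accepting]
'b' @ 3: {1,3,4,5}  [accepting]
'd' @ 4: {}  — state set empty
rest 'ddacd' ignored (set empty)
final: {}; accept 1 not in set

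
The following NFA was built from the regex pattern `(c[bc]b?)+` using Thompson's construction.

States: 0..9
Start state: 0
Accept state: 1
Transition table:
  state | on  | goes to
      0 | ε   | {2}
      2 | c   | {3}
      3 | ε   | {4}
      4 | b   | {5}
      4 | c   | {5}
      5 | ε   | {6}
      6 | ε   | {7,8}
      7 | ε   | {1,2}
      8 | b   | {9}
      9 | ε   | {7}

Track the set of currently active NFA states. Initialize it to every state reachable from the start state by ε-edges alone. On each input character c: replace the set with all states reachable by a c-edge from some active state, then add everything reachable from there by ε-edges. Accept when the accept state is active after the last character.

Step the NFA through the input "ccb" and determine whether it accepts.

Answer: ACCEPT

Derivation:
initial (ε-close {0}): {0,2}
'c' @ 1: {3,4}
'c' @ 2: {1,2,5,6,7,8}  [accepting]
'b' @ 3: {1,2,7,9}  [accepting]
after full input: {1,2,7,9}  (accept=1 in)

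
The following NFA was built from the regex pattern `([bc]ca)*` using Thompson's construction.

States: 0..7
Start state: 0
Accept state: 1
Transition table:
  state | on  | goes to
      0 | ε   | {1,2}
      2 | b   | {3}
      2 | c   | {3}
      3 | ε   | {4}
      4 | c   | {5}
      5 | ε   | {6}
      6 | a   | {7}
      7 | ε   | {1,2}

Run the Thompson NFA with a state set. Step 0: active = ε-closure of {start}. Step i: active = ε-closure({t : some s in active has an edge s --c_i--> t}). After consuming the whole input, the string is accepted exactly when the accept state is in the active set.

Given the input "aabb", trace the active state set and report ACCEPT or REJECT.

Answer: REJECT

Derivation:
start: ε-closure({0}) = {0,1,2}
'a' @ 1: {}  — state set empty
rest 'abb' ignored (set empty)
end set {} — state 1 not in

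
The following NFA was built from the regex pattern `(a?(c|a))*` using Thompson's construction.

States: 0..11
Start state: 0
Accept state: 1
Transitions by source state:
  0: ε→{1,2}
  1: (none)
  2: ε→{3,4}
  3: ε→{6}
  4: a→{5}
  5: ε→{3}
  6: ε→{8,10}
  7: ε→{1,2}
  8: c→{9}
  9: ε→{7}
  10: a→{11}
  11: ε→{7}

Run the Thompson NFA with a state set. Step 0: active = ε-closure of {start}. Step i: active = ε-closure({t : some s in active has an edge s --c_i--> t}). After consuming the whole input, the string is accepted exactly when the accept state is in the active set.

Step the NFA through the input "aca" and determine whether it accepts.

start: ε-closure({0}) = {0,1,2,3,4,6,8,10}
'a' @ 1: {1,2,3,4,5,6,7,8,10,11}  ✓accept
'c' @ 2: {1,2,3,4,6,7,8,9,10}  ✓accept
'a' @ 3: {1,2,3,4,5,6,7,8,10,11}  ✓accept
final: {1,2,3,4,5,6,7,8,10,11}; accept 1 in set

Answer: ACCEPT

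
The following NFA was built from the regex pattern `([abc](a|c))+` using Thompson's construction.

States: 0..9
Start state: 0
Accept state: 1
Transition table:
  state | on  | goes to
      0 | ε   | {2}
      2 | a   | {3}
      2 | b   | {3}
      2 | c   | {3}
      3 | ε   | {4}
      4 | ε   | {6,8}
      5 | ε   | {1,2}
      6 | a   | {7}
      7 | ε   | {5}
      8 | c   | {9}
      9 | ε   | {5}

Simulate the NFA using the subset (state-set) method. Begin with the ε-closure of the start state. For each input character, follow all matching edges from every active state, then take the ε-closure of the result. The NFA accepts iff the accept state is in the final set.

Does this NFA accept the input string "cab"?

Answer: REJECT

Derivation:
S₀ = ε-closure({0}) = {0,2}
'c' @ 1: {3,4,6,8}
'a' @ 2: {1,2,5,7}  ✓accept
'b' @ 3: {3,4,6,8}
end set {3,4,6,8} — state 1 not in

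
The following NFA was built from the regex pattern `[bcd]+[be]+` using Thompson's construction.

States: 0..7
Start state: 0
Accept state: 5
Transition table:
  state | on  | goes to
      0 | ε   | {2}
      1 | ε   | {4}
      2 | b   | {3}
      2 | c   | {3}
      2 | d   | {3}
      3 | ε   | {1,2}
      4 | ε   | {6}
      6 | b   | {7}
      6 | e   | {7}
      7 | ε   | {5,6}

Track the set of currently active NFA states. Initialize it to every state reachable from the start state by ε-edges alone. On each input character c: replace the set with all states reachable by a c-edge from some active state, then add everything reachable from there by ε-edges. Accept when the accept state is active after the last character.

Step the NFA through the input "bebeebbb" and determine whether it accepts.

Answer: ACCEPT

Trace:
start: ε-closure({0}) = {0,2}
'b' @ 1: {1,2,3,4,6}
'e' @ 2: {5,6,7}  ✓accept
'b' @ 3: {5,6,7}  ✓accept
'e' @ 4: {5,6,7}  ✓accept
'e' @ 5: {5,6,7}  ✓accept
'b' @ 6: {5,6,7}  ✓accept
'b' @ 7: {5,6,7}  ✓accept
'b' @ 8: {5,6,7}  ✓accept
final: {5,6,7}; accept 5 in set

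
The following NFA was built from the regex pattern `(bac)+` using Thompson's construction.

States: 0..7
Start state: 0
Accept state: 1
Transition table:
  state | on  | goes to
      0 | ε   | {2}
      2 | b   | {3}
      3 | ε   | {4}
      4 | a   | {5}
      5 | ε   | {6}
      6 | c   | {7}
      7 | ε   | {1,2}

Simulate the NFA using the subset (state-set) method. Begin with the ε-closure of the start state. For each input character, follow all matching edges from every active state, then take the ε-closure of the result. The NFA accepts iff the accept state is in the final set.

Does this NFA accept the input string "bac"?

S₀ = ε-closure({0}) = {0,2}
'b' @ 1: {3,4}
'a' @ 2: {5,6}
'c' @ 3: {1,2,7}  (accept∈set)
end set {1,2,7} — state 1 in

Answer: ACCEPT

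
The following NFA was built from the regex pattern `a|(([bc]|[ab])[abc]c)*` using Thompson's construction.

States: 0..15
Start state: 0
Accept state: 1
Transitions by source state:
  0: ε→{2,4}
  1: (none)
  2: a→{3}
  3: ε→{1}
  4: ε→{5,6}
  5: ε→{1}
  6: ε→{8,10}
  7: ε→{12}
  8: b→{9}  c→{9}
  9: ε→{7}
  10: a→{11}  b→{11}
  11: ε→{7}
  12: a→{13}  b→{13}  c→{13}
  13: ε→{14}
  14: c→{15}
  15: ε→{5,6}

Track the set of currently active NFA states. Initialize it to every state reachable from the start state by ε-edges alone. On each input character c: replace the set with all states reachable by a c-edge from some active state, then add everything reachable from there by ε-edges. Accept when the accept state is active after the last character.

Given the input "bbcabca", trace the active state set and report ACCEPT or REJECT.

Answer: REJECT

Derivation:
start: ε-closure({0}) = {0,1,2,4,5,6,8,10}
'b' @ 1: {7,9,11,12}
'b' @ 2: {13,14}
'c' @ 3: {1,5,6,8,10,15}  [accepting]
'a' @ 4: {7,11,12}
'b' @ 5: {13,14}
'c' @ 6: {1,5,6,8,10,15}  [accepting]
'a' @ 7: {7,11,12}
final: {7,11,12}; accept 1 not in set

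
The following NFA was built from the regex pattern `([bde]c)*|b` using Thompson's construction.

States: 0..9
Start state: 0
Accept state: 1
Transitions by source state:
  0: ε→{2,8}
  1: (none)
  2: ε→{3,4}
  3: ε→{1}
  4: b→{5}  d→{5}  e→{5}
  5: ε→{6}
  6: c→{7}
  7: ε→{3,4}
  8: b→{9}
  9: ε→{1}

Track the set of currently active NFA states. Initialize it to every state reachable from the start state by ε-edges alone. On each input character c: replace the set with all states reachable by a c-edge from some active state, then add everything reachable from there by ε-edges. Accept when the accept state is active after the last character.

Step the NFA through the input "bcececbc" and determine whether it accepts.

S₀ = ε-closure({0}) = {0,1,2,3,4,8}
'b' @ 1: {1,5,6,9}  ✓accept
'c' @ 2: {1,3,4,7}  ✓accept
'e' @ 3: {5,6}
'c' @ 4: {1,3,4,7}  ✓accept
'e' @ 5: {5,6}
'c' @ 6: {1,3,4,7}  ✓accept
'b' @ 7: {5,6}
'c' @ 8: {1,3,4,7}  ✓accept
final: {1,3,4,7}; accept 1 in set

Answer: ACCEPT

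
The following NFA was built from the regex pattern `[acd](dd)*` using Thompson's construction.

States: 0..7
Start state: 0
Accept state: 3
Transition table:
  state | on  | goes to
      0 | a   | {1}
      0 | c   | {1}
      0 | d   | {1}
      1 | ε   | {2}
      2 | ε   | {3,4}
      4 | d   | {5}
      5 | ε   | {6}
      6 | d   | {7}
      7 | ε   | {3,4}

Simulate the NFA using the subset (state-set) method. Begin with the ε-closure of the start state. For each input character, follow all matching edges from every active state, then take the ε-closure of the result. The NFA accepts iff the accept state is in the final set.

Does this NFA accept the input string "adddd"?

Answer: ACCEPT

Trace:
start: ε-closure({0}) = {0}
'a' @ 1: {1,2,3,4}  [accepting]
'd' @ 2: {5,6}
'd' @ 3: {3,4,7}  [accepting]
'd' @ 4: {5,6}
'd' @ 5: {3,4,7}  [accepting]
final: {3,4,7}; accept 3 in set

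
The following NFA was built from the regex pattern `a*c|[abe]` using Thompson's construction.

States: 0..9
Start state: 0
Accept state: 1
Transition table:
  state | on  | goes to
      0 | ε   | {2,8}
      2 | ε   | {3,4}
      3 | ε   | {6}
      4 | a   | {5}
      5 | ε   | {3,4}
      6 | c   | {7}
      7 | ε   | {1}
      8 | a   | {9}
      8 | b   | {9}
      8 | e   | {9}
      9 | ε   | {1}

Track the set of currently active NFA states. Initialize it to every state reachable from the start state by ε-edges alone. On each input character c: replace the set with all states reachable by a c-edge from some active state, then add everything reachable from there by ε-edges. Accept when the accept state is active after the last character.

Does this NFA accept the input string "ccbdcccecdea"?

Answer: REJECT

Trace:
S₀ = ε-closure({0}) = {0,2,3,4,6,8}
'c' @ 1: {1,7}  [accepting]
'c' @ 2: {}  — dead — no transitions
rest 'bdcccecdea' ignored (set empty)
end set {} — state 1 not in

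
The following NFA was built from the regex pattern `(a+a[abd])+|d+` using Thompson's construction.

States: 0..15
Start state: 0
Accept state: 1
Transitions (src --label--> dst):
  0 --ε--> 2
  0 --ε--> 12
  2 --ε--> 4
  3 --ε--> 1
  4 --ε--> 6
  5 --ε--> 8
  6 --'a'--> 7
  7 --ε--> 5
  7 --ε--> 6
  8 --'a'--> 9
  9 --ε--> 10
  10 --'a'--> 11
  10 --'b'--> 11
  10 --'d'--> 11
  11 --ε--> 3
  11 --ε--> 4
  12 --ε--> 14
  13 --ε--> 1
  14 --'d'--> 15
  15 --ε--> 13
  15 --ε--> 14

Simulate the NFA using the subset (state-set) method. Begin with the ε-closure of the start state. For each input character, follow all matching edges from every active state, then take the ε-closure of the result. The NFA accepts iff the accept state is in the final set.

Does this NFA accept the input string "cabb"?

Answer: REJECT

Steps:
start: ε-closure({0}) = {0,2,4,6,12,14}
'c' @ 1: {}  — dead — no transitions
rest 'abb' ignored (set empty)
end set {} — state 1 not in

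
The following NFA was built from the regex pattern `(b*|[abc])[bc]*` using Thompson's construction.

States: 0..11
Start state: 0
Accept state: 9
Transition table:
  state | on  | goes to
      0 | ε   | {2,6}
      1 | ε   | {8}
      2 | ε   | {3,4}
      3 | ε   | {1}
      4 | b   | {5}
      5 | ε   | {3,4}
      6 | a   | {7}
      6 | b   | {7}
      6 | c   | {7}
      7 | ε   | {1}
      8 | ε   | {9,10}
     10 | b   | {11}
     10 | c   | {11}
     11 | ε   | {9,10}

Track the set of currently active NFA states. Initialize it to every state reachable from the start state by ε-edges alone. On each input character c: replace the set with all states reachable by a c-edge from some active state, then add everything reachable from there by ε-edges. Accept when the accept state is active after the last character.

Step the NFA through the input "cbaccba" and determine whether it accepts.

Answer: REJECT

Trace:
S₀ = ε-closure({0}) = {0,1,2,3,4,6,8,9,10}
'c' @ 1: {1,7,8,9,10,11}  ✓accept
'b' @ 2: {9,10,11}  ✓accept
'a' @ 3: {}  — state set empty
rest 'ccba' ignored (set empty)
after full input: {}  (accept=9 not in)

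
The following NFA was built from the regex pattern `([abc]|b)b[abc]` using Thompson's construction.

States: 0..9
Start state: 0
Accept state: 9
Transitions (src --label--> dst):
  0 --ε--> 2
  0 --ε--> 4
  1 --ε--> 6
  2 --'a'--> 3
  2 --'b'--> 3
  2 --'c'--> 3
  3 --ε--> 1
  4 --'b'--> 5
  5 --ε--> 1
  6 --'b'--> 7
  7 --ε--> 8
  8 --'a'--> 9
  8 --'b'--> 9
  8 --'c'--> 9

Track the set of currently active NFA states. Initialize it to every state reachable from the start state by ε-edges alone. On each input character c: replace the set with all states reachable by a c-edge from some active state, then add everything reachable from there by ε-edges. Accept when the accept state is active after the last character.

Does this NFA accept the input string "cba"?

Answer: ACCEPT

Steps:
S₀ = ε-closure({0}) = {0,2,4}
'c' @ 1: {1,3,6}
'b' @ 2: {7,8}
'a' @ 3: {9}  [accepting]
final: {9}; accept 9 in set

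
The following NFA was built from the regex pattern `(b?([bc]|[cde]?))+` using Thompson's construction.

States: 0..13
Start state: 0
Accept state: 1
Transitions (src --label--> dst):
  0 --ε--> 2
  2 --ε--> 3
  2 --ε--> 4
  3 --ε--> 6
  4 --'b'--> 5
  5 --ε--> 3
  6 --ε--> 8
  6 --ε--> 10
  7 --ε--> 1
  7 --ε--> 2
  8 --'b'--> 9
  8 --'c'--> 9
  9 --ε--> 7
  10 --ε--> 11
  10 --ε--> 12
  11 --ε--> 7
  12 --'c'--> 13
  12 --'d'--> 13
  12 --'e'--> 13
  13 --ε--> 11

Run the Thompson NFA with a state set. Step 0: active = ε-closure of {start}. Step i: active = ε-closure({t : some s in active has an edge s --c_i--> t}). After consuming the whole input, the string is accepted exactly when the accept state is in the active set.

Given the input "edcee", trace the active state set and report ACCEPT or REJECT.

initial (ε-close {0}): {0,1,2,3,4,6,7,8,10,11,12}
'e' @ 1: {1,2,3,4,6,7,8,10,11,12,13}  ✓accept
'd' @ 2: {1,2,3,4,6,7,8,10,11,12,13}  ✓accept
'c' @ 3: {1,2,3,4,6,7,8,9,10,11,12,13}  ✓accept
'e' @ 4: {1,2,3,4,6,7,8,10,11,12,13}  ✓accept
'e' @ 5: {1,2,3,4,6,7,8,10,11,12,13}  ✓accept
end set {1,2,3,4,6,7,8,10,11,12,13} — state 1 in

Answer: ACCEPT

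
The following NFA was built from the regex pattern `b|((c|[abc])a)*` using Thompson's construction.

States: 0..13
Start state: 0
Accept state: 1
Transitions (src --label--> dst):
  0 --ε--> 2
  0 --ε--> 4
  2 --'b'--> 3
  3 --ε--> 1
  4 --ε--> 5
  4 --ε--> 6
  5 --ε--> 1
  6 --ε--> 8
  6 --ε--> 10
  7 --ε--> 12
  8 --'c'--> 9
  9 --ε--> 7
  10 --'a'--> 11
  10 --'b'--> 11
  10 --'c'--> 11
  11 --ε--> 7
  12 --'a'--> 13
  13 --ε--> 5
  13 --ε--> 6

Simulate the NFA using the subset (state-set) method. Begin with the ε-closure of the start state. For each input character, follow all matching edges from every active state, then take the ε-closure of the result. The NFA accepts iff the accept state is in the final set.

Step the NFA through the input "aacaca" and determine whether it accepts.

Answer: ACCEPT

Trace:
initial (ε-close {0}): {0,1,2,4,5,6,8,10}
'a' @ 1: {7,11,12}
'a' @ 2: {1,5,6,8,10,13}  [accepting]
'c' @ 3: {7,9,11,12}
'a' @ 4: {1,5,6,8,10,13}  [accepting]
'c' @ 5: {7,9,11,12}
'a' @ 6: {1,5,6,8,10,13}  [accepting]
end set {1,5,6,8,10,13} — state 1 in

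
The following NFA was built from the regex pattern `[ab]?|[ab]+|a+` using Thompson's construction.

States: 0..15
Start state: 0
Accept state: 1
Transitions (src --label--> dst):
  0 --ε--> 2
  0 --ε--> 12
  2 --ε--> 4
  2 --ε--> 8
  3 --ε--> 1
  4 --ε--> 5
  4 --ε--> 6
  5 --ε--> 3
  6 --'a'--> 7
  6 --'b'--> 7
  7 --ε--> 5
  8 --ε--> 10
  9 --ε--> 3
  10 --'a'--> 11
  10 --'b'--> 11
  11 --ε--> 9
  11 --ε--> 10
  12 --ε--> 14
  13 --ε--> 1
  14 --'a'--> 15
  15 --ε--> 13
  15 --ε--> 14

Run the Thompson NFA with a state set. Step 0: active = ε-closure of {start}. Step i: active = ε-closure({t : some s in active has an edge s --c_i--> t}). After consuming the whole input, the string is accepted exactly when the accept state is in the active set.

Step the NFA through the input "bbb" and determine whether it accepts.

Answer: ACCEPT

Trace:
S₀ = ε-closure({0}) = {0,1,2,3,4,5,6,8,10,12,14}
'b' @ 1: {1,3,5,7,9,10,11}  ✓accept
'b' @ 2: {1,3,9,10,11}  ✓accept
'b' @ 3: {1,3,9,10,11}  ✓accept
after full input: {1,3,9,10,11}  (accept=1 in)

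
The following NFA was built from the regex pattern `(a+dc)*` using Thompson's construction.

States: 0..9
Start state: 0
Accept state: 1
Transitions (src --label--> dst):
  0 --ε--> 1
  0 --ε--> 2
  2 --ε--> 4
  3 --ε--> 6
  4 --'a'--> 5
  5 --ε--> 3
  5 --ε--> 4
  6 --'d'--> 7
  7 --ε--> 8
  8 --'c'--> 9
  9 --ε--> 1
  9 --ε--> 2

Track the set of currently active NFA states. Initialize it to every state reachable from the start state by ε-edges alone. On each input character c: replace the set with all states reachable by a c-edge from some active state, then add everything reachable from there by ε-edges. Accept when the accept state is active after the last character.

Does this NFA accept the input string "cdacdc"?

start: ε-closure({0}) = {0,1,2,4}
'c' @ 1: {}  — dead — no transitions
rest 'dacdc' ignored (set empty)
final: {}; accept 1 not in set

Answer: REJECT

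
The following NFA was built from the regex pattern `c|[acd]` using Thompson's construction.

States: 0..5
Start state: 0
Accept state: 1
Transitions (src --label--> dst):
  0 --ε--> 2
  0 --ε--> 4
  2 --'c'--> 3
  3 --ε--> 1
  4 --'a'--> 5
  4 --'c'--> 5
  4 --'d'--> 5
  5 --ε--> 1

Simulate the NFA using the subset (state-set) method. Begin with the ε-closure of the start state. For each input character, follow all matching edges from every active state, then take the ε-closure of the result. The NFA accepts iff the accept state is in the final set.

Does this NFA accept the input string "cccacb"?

start: ε-closure({0}) = {0,2,4}
'c' @ 1: {1,3,5}  [accepting]
'c' @ 2: {}  — state set empty
rest 'cacb' ignored (set empty)
end set {} — state 1 not in

Answer: REJECT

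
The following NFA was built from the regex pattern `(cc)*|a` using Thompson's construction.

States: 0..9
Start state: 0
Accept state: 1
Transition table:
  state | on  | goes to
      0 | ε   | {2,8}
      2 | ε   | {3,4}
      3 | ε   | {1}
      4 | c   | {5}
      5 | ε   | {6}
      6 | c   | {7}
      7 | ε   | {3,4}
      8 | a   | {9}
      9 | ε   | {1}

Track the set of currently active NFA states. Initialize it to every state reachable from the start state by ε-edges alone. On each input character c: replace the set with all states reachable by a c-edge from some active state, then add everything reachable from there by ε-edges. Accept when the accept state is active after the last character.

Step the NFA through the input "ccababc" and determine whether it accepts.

Answer: REJECT

Steps:
S₀ = ε-closure({0}) = {0,1,2,3,4,8}
'c' @ 1: {5,6}
'c' @ 2: {1,3,4,7}  ✓accept
'a' @ 3: {}  — no active states
rest 'babc' ignored (set empty)
final: {}; accept 1 not in set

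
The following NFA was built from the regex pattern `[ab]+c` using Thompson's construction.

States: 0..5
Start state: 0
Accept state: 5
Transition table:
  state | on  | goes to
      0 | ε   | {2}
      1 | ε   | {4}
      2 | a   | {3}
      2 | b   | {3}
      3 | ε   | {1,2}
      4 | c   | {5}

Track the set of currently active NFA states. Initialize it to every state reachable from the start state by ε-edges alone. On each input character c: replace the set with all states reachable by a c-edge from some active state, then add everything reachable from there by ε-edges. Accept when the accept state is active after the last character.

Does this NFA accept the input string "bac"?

Answer: ACCEPT

Trace:
S₀ = ε-closure({0}) = {0,2}
'b' @ 1: {1,2,3,4}
'a' @ 2: {1,2,3,4}
'c' @ 3: {5}  ✓accept
after full input: {5}  (accept=5 in)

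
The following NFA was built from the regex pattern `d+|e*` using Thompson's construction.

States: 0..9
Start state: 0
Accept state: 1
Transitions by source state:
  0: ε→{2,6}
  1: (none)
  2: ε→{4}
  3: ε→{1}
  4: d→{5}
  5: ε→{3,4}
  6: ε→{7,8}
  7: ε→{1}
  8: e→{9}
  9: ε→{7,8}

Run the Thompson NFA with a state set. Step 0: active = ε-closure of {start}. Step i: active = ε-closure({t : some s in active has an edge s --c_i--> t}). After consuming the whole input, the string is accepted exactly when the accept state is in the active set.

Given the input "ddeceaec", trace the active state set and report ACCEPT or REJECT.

Answer: REJECT

Trace:
initial (ε-close {0}): {0,1,2,4,6,7,8}
'd' @ 1: {1,3,4,5}  [accepting]
'd' @ 2: {1,3,4,5}  [accepting]
'e' @ 3: {}  — state set empty
rest 'ceaec' ignored (set empty)
final: {}; accept 1 not in set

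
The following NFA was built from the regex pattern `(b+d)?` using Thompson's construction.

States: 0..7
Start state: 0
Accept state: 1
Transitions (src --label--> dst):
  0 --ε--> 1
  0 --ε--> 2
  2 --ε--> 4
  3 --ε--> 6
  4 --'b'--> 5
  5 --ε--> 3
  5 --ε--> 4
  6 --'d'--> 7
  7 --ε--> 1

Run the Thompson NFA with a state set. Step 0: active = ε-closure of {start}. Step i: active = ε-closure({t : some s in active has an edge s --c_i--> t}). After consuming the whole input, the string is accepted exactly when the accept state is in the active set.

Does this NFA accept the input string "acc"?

initial (ε-close {0}): {0,1,2,4}
'a' @ 1: {}  — state set empty
rest 'cc' ignored (set empty)
after full input: {}  (accept=1 not in)

Answer: REJECT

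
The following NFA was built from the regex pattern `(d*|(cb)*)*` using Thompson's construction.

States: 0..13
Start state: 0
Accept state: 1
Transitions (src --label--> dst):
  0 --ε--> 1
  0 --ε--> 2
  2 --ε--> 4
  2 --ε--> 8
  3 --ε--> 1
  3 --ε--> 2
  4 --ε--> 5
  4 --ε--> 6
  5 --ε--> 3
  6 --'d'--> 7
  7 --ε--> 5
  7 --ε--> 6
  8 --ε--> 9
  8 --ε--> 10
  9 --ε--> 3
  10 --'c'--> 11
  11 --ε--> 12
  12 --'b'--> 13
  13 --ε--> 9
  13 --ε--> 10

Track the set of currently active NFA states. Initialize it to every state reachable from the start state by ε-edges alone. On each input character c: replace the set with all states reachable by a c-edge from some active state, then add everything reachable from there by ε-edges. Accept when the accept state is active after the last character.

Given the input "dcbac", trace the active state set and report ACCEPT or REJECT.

start: ε-closure({0}) = {0,1,2,3,4,5,6,8,9,10}
'd' @ 1: {1,2,3,4,5,6,7,8,9,10}  [accepting]
'c' @ 2: {11,12}
'b' @ 3: {1,2,3,4,5,6,8,9,10,13}  [accepting]
'a' @ 4: {}  — dead — no transitions
rest 'c' ignored (set empty)
after full input: {}  (accept=1 not in)

Answer: REJECT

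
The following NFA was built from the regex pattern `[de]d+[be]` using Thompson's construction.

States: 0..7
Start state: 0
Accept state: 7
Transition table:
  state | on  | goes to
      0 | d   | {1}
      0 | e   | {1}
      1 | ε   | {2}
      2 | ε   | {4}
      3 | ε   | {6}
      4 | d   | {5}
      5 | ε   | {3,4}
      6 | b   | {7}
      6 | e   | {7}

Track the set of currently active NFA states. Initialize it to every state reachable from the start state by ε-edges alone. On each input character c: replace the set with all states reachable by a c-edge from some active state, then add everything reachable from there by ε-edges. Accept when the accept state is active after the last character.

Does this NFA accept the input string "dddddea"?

Answer: REJECT

Steps:
start: ε-closure({0}) = {0}
'd' @ 1: {1,2,4}
'd' @ 2: {3,4,5,6}
'd' @ 3: {3,4,5,6}
'd' @ 4: {3,4,5,6}
'd' @ 5: {3,4,5,6}
'e' @ 6: {7}  ✓accept
'a' @ 7: {}  — state set empty
final: {}; accept 7 not in set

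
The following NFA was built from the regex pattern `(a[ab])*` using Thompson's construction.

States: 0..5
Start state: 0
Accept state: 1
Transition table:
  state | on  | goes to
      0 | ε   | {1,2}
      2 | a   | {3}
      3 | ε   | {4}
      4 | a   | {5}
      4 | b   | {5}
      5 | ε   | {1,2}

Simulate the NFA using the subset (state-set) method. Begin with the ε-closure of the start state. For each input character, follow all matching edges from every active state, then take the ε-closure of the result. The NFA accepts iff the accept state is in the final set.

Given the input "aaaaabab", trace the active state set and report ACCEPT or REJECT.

Answer: ACCEPT

Trace:
S₀ = ε-closure({0}) = {0,1,2}
'a' @ 1: {3,4}
'a' @ 2: {1,2,5}  ✓accept
'a' @ 3: {3,4}
'a' @ 4: {1,2,5}  ✓accept
'a' @ 5: {3,4}
'b' @ 6: {1,2,5}  ✓accept
'a' @ 7: {3,4}
'b' @ 8: {1,2,5}  ✓accept
final: {1,2,5}; accept 1 in set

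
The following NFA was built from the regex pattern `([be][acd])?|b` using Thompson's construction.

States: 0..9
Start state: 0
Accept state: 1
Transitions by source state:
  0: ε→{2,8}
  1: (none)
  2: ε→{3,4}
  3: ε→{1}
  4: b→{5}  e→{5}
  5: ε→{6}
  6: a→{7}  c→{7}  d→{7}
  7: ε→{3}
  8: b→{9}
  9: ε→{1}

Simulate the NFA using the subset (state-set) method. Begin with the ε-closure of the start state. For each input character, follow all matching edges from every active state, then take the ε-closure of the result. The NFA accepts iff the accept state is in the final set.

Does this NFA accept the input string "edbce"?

Answer: REJECT

Steps:
initial (ε-close {0}): {0,1,2,3,4,8}
'e' @ 1: {5,6}
'd' @ 2: {1,3,7}  ✓accept
'b' @ 3: {}  — dead — no transitions
rest 'ce' ignored (set empty)
after full input: {}  (accept=1 not in)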